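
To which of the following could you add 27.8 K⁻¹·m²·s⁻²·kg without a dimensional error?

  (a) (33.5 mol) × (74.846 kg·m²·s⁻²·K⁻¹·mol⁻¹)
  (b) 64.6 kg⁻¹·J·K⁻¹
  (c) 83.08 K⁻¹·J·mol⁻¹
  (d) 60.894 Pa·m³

Reference: kg·m²·s⁻²·K⁻¹.
Each option:
  (a) [mol] · [kg·m²·s⁻²·K⁻¹·mol⁻¹] = kg·m²·s⁻²·K⁻¹  ← same
  (b) J·kg⁻¹·K⁻¹ = N·m·kg⁻¹·K⁻¹ = m²·s⁻²·K⁻¹
  (c) J·mol⁻¹·K⁻¹ = N·m·mol⁻¹·K⁻¹ = kg·m²·s⁻²·K⁻¹·mol⁻¹
  (d) Pa·m³ = N·m⁻²·m³ = kg·m²·s⁻²
Only (a) matches kg·m²·s⁻²·K⁻¹.

(a)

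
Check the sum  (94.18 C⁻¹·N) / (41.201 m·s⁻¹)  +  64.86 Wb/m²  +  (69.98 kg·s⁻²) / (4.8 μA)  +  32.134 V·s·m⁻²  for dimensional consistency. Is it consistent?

In SI base units:
  (94.18 C⁻¹·N) / (41.201 m·s⁻¹):  [kg·m·s⁻³·A⁻¹] / [m·s⁻¹] = kg·s⁻²·A⁻¹
  64.86 Wb/m²:  Wb·m⁻² = V·s·m⁻² = kg·s⁻²·A⁻¹
  (69.98 kg·s⁻²) / (4.8 μA):  [kg·s⁻²] / [A] = kg·s⁻²·A⁻¹
  32.134 V·s·m⁻²:  V·s·m⁻² = J·C⁻¹·s·m⁻² = kg·s⁻²·A⁻¹
Every term reduces to kg·s⁻²·A⁻¹.

Yes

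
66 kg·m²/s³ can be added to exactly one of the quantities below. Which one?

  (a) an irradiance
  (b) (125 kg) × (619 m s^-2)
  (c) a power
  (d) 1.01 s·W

(c)

Reference: kg·m²·s⁻³.
Each option:
  (a) [irradiance] = kg·s⁻³
  (b) [kg] · [m·s⁻²] = kg·m·s⁻²
  (c) [power] = kg·m²·s⁻³  ← same
  (d) W·s = J·s⁻¹·s = kg·m²·s⁻²
Only (c) matches kg·m²·s⁻³.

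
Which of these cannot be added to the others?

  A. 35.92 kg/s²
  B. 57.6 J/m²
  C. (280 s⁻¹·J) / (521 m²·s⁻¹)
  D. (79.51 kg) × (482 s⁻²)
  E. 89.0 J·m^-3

Work out the base dimensions of each:
  A. kg·s⁻²
  B. J·m⁻² = N·m·m⁻² = kg·s⁻²
  C. [kg·m²·s⁻³] / [m²·s⁻¹] = kg·s⁻²
  D. [kg] · [s⁻²] = kg·s⁻²
  E. J·m⁻³ = N·m·m⁻³ = kg·m⁻¹·s⁻²
All reduce to kg·s⁻² except E., which is kg·m⁻¹·s⁻².

E.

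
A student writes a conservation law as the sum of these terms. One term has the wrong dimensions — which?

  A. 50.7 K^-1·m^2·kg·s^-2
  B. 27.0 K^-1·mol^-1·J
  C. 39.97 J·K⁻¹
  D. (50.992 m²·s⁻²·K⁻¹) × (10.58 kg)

B.

Work out the base dimensions of each:
  A. kg·m²·s⁻²·K⁻¹
  B. J·mol⁻¹·K⁻¹ = N·m·mol⁻¹·K⁻¹ = kg·m²·s⁻²·K⁻¹·mol⁻¹
  C. J·K⁻¹ = N·m·K⁻¹ = kg·m²·s⁻²·K⁻¹
  D. [m²·s⁻²·K⁻¹] · [kg] = kg·m²·s⁻²·K⁻¹
All reduce to kg·m²·s⁻²·K⁻¹ except B., which is kg·m²·s⁻²·K⁻¹·mol⁻¹.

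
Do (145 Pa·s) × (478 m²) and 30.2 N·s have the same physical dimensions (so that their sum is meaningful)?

Yes

Expand each in SI base units:
  (145 Pa·s) × (478 m²):  [kg·m⁻¹·s⁻¹] · [m²] = kg·m·s⁻¹
  30.2 N·s:  N·s = kg·m·s⁻²·s = kg·m·s⁻¹
Both are kg·m·s⁻¹, so they have the same dimensions and can be added.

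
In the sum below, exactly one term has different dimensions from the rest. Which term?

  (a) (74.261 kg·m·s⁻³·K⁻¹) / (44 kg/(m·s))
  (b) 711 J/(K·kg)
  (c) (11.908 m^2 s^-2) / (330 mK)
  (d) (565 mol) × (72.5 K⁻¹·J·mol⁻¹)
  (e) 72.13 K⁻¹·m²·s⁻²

(d)

Reduce each to base SI dimensions:
  (a) [kg·m·s⁻³·K⁻¹] / [kg·m⁻¹·s⁻¹] = m²·s⁻²·K⁻¹
  (b) J·kg⁻¹·K⁻¹ = N·m·kg⁻¹·K⁻¹ = m²·s⁻²·K⁻¹
  (c) [m²·s⁻²] / [K] = m²·s⁻²·K⁻¹
  (d) [mol] · [kg·m²·s⁻²·K⁻¹·mol⁻¹] = kg·m²·s⁻²·K⁻¹
  (e) m²·s⁻²·K⁻¹
All reduce to m²·s⁻²·K⁻¹ except (d), which is kg·m²·s⁻²·K⁻¹.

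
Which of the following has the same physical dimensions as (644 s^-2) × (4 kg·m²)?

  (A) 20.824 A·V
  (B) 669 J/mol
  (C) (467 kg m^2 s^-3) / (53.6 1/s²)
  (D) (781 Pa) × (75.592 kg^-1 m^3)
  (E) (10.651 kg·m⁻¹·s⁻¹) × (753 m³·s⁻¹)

(E)

Reference: [s⁻²] · [kg·m²] = kg·m²·s⁻².
Each option:
  (A) V·A = J·C⁻¹·A = kg·m²·s⁻³
  (B) J·mol⁻¹ = N·m·mol⁻¹ = kg·m²·s⁻²·mol⁻¹
  (C) [kg·m²·s⁻³] / [s⁻²] = kg·m²·s⁻¹
  (D) [kg·m⁻¹·s⁻²] · [kg⁻¹·m³] = m²·s⁻²
  (E) [kg·m⁻¹·s⁻¹] · [m³·s⁻¹] = kg·m²·s⁻²  ← same
Only (E) matches kg·m²·s⁻².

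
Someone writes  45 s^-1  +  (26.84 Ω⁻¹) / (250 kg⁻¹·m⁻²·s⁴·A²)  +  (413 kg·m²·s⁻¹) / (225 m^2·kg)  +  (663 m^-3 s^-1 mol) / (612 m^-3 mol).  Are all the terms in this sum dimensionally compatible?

Yes

Reduce each to base SI dimensions:
  45 s^-1:  s⁻¹
  (26.84 Ω⁻¹) / (250 kg⁻¹·m⁻²·s⁴·A²):  [kg⁻¹·m⁻²·s³·A²] / [kg⁻¹·m⁻²·s⁴·A²] = s⁻¹
  (413 kg·m²·s⁻¹) / (225 m^2·kg):  [kg·m²·s⁻¹] / [kg·m²] = s⁻¹
  (663 m^-3 s^-1 mol) / (612 m^-3 mol):  [m⁻³·s⁻¹·mol] / [m⁻³·mol] = s⁻¹
Every term reduces to s⁻¹.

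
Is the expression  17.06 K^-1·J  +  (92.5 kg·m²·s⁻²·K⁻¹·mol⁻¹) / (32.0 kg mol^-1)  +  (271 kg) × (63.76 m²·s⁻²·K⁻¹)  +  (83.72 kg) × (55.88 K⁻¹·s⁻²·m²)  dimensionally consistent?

Expand each in SI base units:
  17.06 K^-1·J:  J·K⁻¹ = N·m·K⁻¹ = kg·m²·s⁻²·K⁻¹
  (92.5 kg·m²·s⁻²·K⁻¹·mol⁻¹) / (32.0 kg mol^-1):  [kg·m²·s⁻²·K⁻¹·mol⁻¹] / [kg·mol⁻¹] = m²·s⁻²·K⁻¹
  (271 kg) × (63.76 m²·s⁻²·K⁻¹):  [kg] · [m²·s⁻²·K⁻¹] = kg·m²·s⁻²·K⁻¹
  (83.72 kg) × (55.88 K⁻¹·s⁻²·m²):  [kg] · [m²·s⁻²·K⁻¹] = kg·m²·s⁻²·K⁻¹
The terms do not share a single dimension (kg·m²·s⁻²·K⁻¹ vs m²·s⁻²·K⁻¹).

No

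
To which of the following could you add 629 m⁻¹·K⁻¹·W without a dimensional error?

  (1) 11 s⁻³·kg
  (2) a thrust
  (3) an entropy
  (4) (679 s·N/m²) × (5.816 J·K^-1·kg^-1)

(4)

Reference: W·m⁻¹·K⁻¹ = J·s⁻¹·m⁻¹·K⁻¹ = kg·m·s⁻³·K⁻¹.
Each option:
  (1) kg·s⁻³
  (2) [thrust] = kg·m·s⁻²
  (3) [entropy] = kg·m²·s⁻²·K⁻¹
  (4) [kg·m⁻¹·s⁻¹] · [m²·s⁻²·K⁻¹] = kg·m·s⁻³·K⁻¹  ← same
Only (4) matches kg·m·s⁻³·K⁻¹.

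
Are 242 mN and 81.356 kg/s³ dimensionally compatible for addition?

Expand each in SI base units:
  242 mN:  N = kg·m·s⁻²
  81.356 kg/s³:  kg·s⁻³
kg·m·s⁻² ≠ kg·s⁻³, so they cannot be added.

No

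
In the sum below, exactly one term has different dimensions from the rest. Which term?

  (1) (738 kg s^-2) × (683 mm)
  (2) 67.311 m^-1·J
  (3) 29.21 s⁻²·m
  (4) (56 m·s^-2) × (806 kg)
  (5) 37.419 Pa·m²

Dimensions:
  (1) [kg·s⁻²] · [m] = kg·m·s⁻²
  (2) J·m⁻¹ = N·m·m⁻¹ = kg·m·s⁻²
  (3) m·s⁻²
  (4) [m·s⁻²] · [kg] = kg·m·s⁻²
  (5) Pa·m² = N·m⁻²·m² = kg·m·s⁻²
All reduce to kg·m·s⁻² except (3), which is m·s⁻².

(3)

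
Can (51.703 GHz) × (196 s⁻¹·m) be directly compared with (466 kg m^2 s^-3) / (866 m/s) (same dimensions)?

No

In SI base units:
  (51.703 GHz) × (196 s⁻¹·m):  [s⁻¹] · [m·s⁻¹] = m·s⁻²
  (466 kg m^2 s^-3) / (866 m/s):  [kg·m²·s⁻³] / [m·s⁻¹] = kg·m·s⁻²
m·s⁻² ≠ kg·m·s⁻², so they cannot be added.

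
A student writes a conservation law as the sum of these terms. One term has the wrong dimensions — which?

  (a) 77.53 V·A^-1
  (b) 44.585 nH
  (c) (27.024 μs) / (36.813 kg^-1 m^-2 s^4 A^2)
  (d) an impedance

(b)

Dimensions:
  (a) V·A⁻¹ = J·C⁻¹·A⁻¹ = kg·m²·s⁻³·A⁻²
  (b) H = V·s·A⁻¹ = kg·m²·s⁻²·A⁻²
  (c) [s] / [kg⁻¹·m⁻²·s⁴·A²] = kg·m²·s⁻³·A⁻²
  (d) [impedance] = kg·m²·s⁻³·A⁻²
All reduce to kg·m²·s⁻³·A⁻² except (b), which is kg·m²·s⁻²·A⁻².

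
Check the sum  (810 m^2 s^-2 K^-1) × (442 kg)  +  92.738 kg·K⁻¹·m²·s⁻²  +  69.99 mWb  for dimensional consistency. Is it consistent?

No

In SI base units:
  (810 m^2 s^-2 K^-1) × (442 kg):  [m²·s⁻²·K⁻¹] · [kg] = kg·m²·s⁻²·K⁻¹
  92.738 kg·K⁻¹·m²·s⁻²:  kg·m²·s⁻²·K⁻¹
  69.99 mWb:  Wb = V·s = kg·m²·s⁻²·A⁻¹
The terms do not share a single dimension (kg·m²·s⁻²·A⁻¹ vs kg·m²·s⁻²·K⁻¹).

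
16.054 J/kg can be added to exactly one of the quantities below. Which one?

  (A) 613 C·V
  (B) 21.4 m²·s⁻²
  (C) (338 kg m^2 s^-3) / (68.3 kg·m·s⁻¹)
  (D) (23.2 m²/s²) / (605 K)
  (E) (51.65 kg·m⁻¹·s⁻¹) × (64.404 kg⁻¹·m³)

(B)

Reference: J·kg⁻¹ = N·m·kg⁻¹ = m²·s⁻².
Each option:
  (A) C·V = s·A·J·C⁻¹ = kg·m²·s⁻²
  (B) m²·s⁻²  ← same
  (C) [kg·m²·s⁻³] / [kg·m·s⁻¹] = m·s⁻²
  (D) [m²·s⁻²] / [K] = m²·s⁻²·K⁻¹
  (E) [kg·m⁻¹·s⁻¹] · [kg⁻¹·m³] = m²·s⁻¹
Only (B) matches m²·s⁻².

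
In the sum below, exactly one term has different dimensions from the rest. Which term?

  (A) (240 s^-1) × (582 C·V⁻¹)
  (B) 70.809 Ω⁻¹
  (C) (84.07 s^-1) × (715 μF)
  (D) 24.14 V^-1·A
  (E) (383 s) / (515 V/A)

(E)

Work out the base dimensions of each:
  (A) [s⁻¹] · [kg⁻¹·m⁻²·s⁴·A²] = kg⁻¹·m⁻²·s³·A²
  (B) Ω⁻¹ = (V·A⁻¹)⁻¹ = kg⁻¹·m⁻²·s³·A²
  (C) [s⁻¹] · [kg⁻¹·m⁻²·s⁴·A²] = kg⁻¹·m⁻²·s³·A²
  (D) A·V⁻¹ = A·(J·C⁻¹)⁻¹ = kg⁻¹·m⁻²·s³·A²
  (E) [s] / [kg·m²·s⁻³·A⁻²] = kg⁻¹·m⁻²·s⁴·A²
All reduce to kg⁻¹·m⁻²·s³·A² except (E), which is kg⁻¹·m⁻²·s⁴·A².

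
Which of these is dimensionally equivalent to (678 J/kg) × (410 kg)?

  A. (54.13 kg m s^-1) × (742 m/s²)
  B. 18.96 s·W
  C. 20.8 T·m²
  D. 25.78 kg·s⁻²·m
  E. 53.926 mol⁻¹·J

Reference: [m²·s⁻²] · [kg] = kg·m²·s⁻².
Each option:
  A. [kg·m·s⁻¹] · [m·s⁻²] = kg·m²·s⁻³
  B. W·s = J·s⁻¹·s = kg·m²·s⁻²  ← same
  C. T·m² = Wb·m⁻²·m² = kg·m²·s⁻²·A⁻¹
  D. kg·m·s⁻²
  E. J·mol⁻¹ = N·m·mol⁻¹ = kg·m²·s⁻²·mol⁻¹
Only B. matches kg·m²·s⁻².

B.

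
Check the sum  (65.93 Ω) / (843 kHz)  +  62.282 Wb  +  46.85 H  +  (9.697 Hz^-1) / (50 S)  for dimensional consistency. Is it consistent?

No

Expand each in SI base units:
  (65.93 Ω) / (843 kHz):  [kg·m²·s⁻³·A⁻²] / [s⁻¹] = kg·m²·s⁻²·A⁻²
  62.282 Wb:  Wb = V·s = kg·m²·s⁻²·A⁻¹
  46.85 H:  H = V·s·A⁻¹ = kg·m²·s⁻²·A⁻²
  (9.697 Hz^-1) / (50 S):  [s] / [kg⁻¹·m⁻²·s³·A²] = kg·m²·s⁻²·A⁻²
The terms do not share a single dimension (kg·m²·s⁻²·A⁻² vs kg·m²·s⁻²·A⁻¹).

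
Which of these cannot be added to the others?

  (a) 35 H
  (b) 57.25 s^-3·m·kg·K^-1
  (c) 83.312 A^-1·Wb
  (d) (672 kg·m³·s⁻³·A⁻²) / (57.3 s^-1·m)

In SI base units:
  (a) H = V·s·A⁻¹ = kg·m²·s⁻²·A⁻²
  (b) kg·m·s⁻³·K⁻¹
  (c) Wb·A⁻¹ = V·s·A⁻¹ = kg·m²·s⁻²·A⁻²
  (d) [kg·m³·s⁻³·A⁻²] / [m·s⁻¹] = kg·m²·s⁻²·A⁻²
All reduce to kg·m²·s⁻²·A⁻² except (b), which is kg·m·s⁻³·K⁻¹.

(b)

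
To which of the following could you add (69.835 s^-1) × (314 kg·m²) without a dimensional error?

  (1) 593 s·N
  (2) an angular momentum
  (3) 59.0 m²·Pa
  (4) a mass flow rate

Reference: [s⁻¹] · [kg·m²] = kg·m²·s⁻¹.
Each option:
  (1) N·s = kg·m·s⁻²·s = kg·m·s⁻¹
  (2) [angular momentum] = kg·m²·s⁻¹  ← same
  (3) Pa·m² = N·m⁻²·m² = kg·m·s⁻²
  (4) [mass flow rate] = kg·s⁻¹
Only (2) matches kg·m²·s⁻¹.

(2)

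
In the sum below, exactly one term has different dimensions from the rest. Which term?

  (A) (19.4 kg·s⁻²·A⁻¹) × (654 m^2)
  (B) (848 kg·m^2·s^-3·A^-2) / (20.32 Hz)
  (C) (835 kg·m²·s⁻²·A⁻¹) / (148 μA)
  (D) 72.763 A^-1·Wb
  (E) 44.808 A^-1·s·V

Dimensions:
  (A) [kg·s⁻²·A⁻¹] · [m²] = kg·m²·s⁻²·A⁻¹
  (B) [kg·m²·s⁻³·A⁻²] / [s⁻¹] = kg·m²·s⁻²·A⁻²
  (C) [kg·m²·s⁻²·A⁻¹] / [A] = kg·m²·s⁻²·A⁻²
  (D) Wb·A⁻¹ = V·s·A⁻¹ = kg·m²·s⁻²·A⁻²
  (E) V·s·A⁻¹ = J·C⁻¹·s·A⁻¹ = kg·m²·s⁻²·A⁻²
All reduce to kg·m²·s⁻²·A⁻² except (A), which is kg·m²·s⁻²·A⁻¹.

(A)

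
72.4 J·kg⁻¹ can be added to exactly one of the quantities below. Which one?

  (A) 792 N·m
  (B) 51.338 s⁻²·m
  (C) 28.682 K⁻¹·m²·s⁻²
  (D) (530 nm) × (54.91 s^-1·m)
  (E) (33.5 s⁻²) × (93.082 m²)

Reference: J·kg⁻¹ = N·m·kg⁻¹ = m²·s⁻².
Each option:
  (A) N·m = kg·m·s⁻²·m = kg·m²·s⁻²
  (B) m·s⁻²
  (C) m²·s⁻²·K⁻¹
  (D) [m] · [m·s⁻¹] = m²·s⁻¹
  (E) [s⁻²] · [m²] = m²·s⁻²  ← same
Only (E) matches m²·s⁻².

(E)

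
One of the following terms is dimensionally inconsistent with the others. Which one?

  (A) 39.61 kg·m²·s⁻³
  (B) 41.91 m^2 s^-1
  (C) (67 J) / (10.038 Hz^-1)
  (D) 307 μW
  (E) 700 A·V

(B)

Reduce each to base SI dimensions:
  (A) kg·m²·s⁻³
  (B) m²·s⁻¹
  (C) [kg·m²·s⁻²] / [s] = kg·m²·s⁻³
  (D) W = J·s⁻¹ = kg·m²·s⁻³
  (E) V·A = J·C⁻¹·A = kg·m²·s⁻³
All reduce to kg·m²·s⁻³ except (B), which is m²·s⁻¹.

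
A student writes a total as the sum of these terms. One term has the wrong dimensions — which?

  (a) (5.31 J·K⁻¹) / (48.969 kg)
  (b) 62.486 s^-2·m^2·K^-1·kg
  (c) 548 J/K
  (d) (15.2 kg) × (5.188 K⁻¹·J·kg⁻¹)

(a)

Reduce each to base SI dimensions:
  (a) [kg·m²·s⁻²·K⁻¹] / [kg] = m²·s⁻²·K⁻¹
  (b) kg·m²·s⁻²·K⁻¹
  (c) J·K⁻¹ = N·m·K⁻¹ = kg·m²·s⁻²·K⁻¹
  (d) [kg] · [m²·s⁻²·K⁻¹] = kg·m²·s⁻²·K⁻¹
All reduce to kg·m²·s⁻²·K⁻¹ except (a), which is m²·s⁻²·K⁻¹.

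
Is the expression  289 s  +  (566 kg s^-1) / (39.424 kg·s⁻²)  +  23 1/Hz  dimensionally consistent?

Yes

Expand each in SI base units:
  289 s:  s
  (566 kg s^-1) / (39.424 kg·s⁻²):  [kg·s⁻¹] / [kg·s⁻²] = s
  23 1/Hz:  Hz⁻¹ = (s⁻¹)⁻¹ = s
Every term reduces to s.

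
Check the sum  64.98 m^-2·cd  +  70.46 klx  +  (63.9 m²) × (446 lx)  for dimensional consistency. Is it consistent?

Dimensions:
  64.98 m^-2·cd:  cd·m⁻² = m⁻²·cd
  70.46 klx:  lx = lm·m⁻² = m⁻²·cd
  (63.9 m²) × (446 lx):  [m²] · [m⁻²·cd] = cd
The terms do not share a single dimension (cd vs m⁻²·cd).

No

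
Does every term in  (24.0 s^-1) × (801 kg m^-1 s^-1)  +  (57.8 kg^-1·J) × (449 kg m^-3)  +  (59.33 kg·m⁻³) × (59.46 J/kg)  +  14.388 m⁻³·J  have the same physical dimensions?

Yes

Reduce each to base SI dimensions:
  (24.0 s^-1) × (801 kg m^-1 s^-1):  [s⁻¹] · [kg·m⁻¹·s⁻¹] = kg·m⁻¹·s⁻²
  (57.8 kg^-1·J) × (449 kg m^-3):  [m²·s⁻²] · [kg·m⁻³] = kg·m⁻¹·s⁻²
  (59.33 kg·m⁻³) × (59.46 J/kg):  [kg·m⁻³] · [m²·s⁻²] = kg·m⁻¹·s⁻²
  14.388 m⁻³·J:  J·m⁻³ = N·m·m⁻³ = kg·m⁻¹·s⁻²
Every term reduces to kg·m⁻¹·s⁻².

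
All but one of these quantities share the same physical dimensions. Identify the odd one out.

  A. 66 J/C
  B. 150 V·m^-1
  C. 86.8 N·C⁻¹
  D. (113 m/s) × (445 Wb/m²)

Work out the base dimensions of each:
  A. J·C⁻¹ = N·m·(s·A)⁻¹ = kg·m²·s⁻³·A⁻¹
  B. V·m⁻¹ = J·C⁻¹·m⁻¹ = kg·m·s⁻³·A⁻¹
  C. N·C⁻¹ = kg·m·s⁻²·(s·A)⁻¹ = kg·m·s⁻³·A⁻¹
  D. [m·s⁻¹] · [kg·s⁻²·A⁻¹] = kg·m·s⁻³·A⁻¹
All reduce to kg·m·s⁻³·A⁻¹ except A., which is kg·m²·s⁻³·A⁻¹.

A.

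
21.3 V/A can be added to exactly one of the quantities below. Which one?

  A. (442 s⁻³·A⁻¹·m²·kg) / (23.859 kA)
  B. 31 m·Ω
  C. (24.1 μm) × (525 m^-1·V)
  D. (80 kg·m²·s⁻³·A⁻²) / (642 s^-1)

Reference: V·A⁻¹ = J·C⁻¹·A⁻¹ = kg·m²·s⁻³·A⁻².
Each option:
  A. [kg·m²·s⁻³·A⁻¹] / [A] = kg·m²·s⁻³·A⁻²  ← same
  B. Ω·m = V·A⁻¹·m = kg·m³·s⁻³·A⁻²
  C. [m] · [kg·m·s⁻³·A⁻¹] = kg·m²·s⁻³·A⁻¹
  D. [kg·m²·s⁻³·A⁻²] / [s⁻¹] = kg·m²·s⁻²·A⁻²
Only A. matches kg·m²·s⁻³·A⁻².

A.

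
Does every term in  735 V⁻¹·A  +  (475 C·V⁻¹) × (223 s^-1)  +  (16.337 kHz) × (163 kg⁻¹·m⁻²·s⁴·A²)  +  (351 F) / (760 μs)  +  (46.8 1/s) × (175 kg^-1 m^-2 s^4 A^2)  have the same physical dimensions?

Yes

Reduce each to base SI dimensions:
  735 V⁻¹·A:  A·V⁻¹ = A·(J·C⁻¹)⁻¹ = kg⁻¹·m⁻²·s³·A²
  (475 C·V⁻¹) × (223 s^-1):  [kg⁻¹·m⁻²·s⁴·A²] · [s⁻¹] = kg⁻¹·m⁻²·s³·A²
  (16.337 kHz) × (163 kg⁻¹·m⁻²·s⁴·A²):  [s⁻¹] · [kg⁻¹·m⁻²·s⁴·A²] = kg⁻¹·m⁻²·s³·A²
  (351 F) / (760 μs):  [kg⁻¹·m⁻²·s⁴·A²] / [s] = kg⁻¹·m⁻²·s³·A²
  (46.8 1/s) × (175 kg^-1 m^-2 s^4 A^2):  [s⁻¹] · [kg⁻¹·m⁻²·s⁴·A²] = kg⁻¹·m⁻²·s³·A²
Every term reduces to kg⁻¹·m⁻²·s³·A².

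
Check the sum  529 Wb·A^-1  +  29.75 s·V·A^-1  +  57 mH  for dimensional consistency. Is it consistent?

Yes

In SI base units:
  529 Wb·A^-1:  Wb·A⁻¹ = V·s·A⁻¹ = kg·m²·s⁻²·A⁻²
  29.75 s·V·A^-1:  V·s·A⁻¹ = J·C⁻¹·s·A⁻¹ = kg·m²·s⁻²·A⁻²
  57 mH:  H = V·s·A⁻¹ = kg·m²·s⁻²·A⁻²
Every term reduces to kg·m²·s⁻²·A⁻².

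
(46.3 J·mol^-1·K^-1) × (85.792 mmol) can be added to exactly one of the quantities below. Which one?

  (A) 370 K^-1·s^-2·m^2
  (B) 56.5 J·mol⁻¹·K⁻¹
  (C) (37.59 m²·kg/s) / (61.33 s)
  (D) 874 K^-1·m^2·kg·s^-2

(D)

Reference: [kg·m²·s⁻²·K⁻¹·mol⁻¹] · [mol] = kg·m²·s⁻²·K⁻¹.
Each option:
  (A) m²·s⁻²·K⁻¹
  (B) J·mol⁻¹·K⁻¹ = N·m·mol⁻¹·K⁻¹ = kg·m²·s⁻²·K⁻¹·mol⁻¹
  (C) [kg·m²·s⁻¹] / [s] = kg·m²·s⁻²
  (D) kg·m²·s⁻²·K⁻¹  ← same
Only (D) matches kg·m²·s⁻²·K⁻¹.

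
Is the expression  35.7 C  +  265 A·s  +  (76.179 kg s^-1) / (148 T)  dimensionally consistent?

In SI base units:
  35.7 C:  C = s·A
  265 A·s:  A·s = s·A
  (76.179 kg s^-1) / (148 T):  [kg·s⁻¹] / [kg·s⁻²·A⁻¹] = s·A
Every term reduces to s·A.

Yes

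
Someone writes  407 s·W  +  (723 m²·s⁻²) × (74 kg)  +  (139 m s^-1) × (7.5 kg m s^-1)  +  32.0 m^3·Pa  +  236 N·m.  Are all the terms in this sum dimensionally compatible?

In SI base units:
  407 s·W:  W·s = J·s⁻¹·s = kg·m²·s⁻²
  (723 m²·s⁻²) × (74 kg):  [m²·s⁻²] · [kg] = kg·m²·s⁻²
  (139 m s^-1) × (7.5 kg m s^-1):  [m·s⁻¹] · [kg·m·s⁻¹] = kg·m²·s⁻²
  32.0 m^3·Pa:  Pa·m³ = N·m⁻²·m³ = kg·m²·s⁻²
  236 N·m:  N·m = kg·m·s⁻²·m = kg·m²·s⁻²
Every term reduces to kg·m²·s⁻².

Yes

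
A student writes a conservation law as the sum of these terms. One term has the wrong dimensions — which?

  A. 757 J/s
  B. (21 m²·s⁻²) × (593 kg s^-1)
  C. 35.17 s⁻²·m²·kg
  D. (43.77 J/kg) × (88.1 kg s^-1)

Reduce each to base SI dimensions:
  A. J·s⁻¹ = N·m·s⁻¹ = kg·m²·s⁻³
  B. [m²·s⁻²] · [kg·s⁻¹] = kg·m²·s⁻³
  C. kg·m²·s⁻²
  D. [m²·s⁻²] · [kg·s⁻¹] = kg·m²·s⁻³
All reduce to kg·m²·s⁻³ except C., which is kg·m²·s⁻².

C.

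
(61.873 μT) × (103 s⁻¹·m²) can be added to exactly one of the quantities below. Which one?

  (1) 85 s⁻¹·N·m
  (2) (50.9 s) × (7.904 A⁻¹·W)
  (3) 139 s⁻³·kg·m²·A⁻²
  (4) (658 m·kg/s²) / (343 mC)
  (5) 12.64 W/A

Reference: [kg·s⁻²·A⁻¹] · [m²·s⁻¹] = kg·m²·s⁻³·A⁻¹.
Each option:
  (1) N·m·s⁻¹ = kg·m·s⁻²·m·s⁻¹ = kg·m²·s⁻³
  (2) [s] · [kg·m²·s⁻³·A⁻¹] = kg·m²·s⁻²·A⁻¹
  (3) kg·m²·s⁻³·A⁻²
  (4) [kg·m·s⁻²] / [s·A] = kg·m·s⁻³·A⁻¹
  (5) W·A⁻¹ = J·s⁻¹·A⁻¹ = kg·m²·s⁻³·A⁻¹  ← same
Only (5) matches kg·m²·s⁻³·A⁻¹.

(5)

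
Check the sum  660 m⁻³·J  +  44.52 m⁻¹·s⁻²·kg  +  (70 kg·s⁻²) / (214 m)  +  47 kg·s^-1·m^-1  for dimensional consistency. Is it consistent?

No

Expand each in SI base units:
  660 m⁻³·J:  J·m⁻³ = N·m·m⁻³ = kg·m⁻¹·s⁻²
  44.52 m⁻¹·s⁻²·kg:  kg·m⁻¹·s⁻²
  (70 kg·s⁻²) / (214 m):  [kg·s⁻²] / [m] = kg·m⁻¹·s⁻²
  47 kg·s^-1·m^-1:  kg·m⁻¹·s⁻¹
The terms do not share a single dimension (kg·m⁻¹·s⁻² vs kg·m⁻¹·s⁻¹).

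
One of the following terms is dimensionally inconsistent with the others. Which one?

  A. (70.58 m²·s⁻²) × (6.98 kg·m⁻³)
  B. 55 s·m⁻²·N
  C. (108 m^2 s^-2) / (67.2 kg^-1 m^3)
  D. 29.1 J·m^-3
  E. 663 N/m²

B.

Expand each in SI base units:
  A. [m²·s⁻²] · [kg·m⁻³] = kg·m⁻¹·s⁻²
  B. N·s·m⁻² = kg·m·s⁻²·s·m⁻² = kg·m⁻¹·s⁻¹
  C. [m²·s⁻²] / [kg⁻¹·m³] = kg·m⁻¹·s⁻²
  D. J·m⁻³ = N·m·m⁻³ = kg·m⁻¹·s⁻²
  E. N·m⁻² = kg·m·s⁻²·m⁻² = kg·m⁻¹·s⁻²
All reduce to kg·m⁻¹·s⁻² except B., which is kg·m⁻¹·s⁻¹.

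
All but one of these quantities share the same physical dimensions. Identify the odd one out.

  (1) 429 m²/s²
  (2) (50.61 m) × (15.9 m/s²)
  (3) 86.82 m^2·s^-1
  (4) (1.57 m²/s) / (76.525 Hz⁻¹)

(3)

Work out the base dimensions of each:
  (1) m²·s⁻²
  (2) [m] · [m·s⁻²] = m²·s⁻²
  (3) m²·s⁻¹
  (4) [m²·s⁻¹] / [s] = m²·s⁻²
All reduce to m²·s⁻² except (3), which is m²·s⁻¹.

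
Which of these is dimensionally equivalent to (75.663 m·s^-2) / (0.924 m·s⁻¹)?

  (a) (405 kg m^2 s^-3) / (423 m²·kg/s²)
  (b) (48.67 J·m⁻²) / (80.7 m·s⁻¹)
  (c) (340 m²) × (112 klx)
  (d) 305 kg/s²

Reference: [m·s⁻²] / [m·s⁻¹] = s⁻¹.
Each option:
  (a) [kg·m²·s⁻³] / [kg·m²·s⁻²] = s⁻¹  ← same
  (b) [kg·s⁻²] / [m·s⁻¹] = kg·m⁻¹·s⁻¹
  (c) [m²] · [m⁻²·cd] = cd
  (d) kg·s⁻²
Only (a) matches s⁻¹.

(a)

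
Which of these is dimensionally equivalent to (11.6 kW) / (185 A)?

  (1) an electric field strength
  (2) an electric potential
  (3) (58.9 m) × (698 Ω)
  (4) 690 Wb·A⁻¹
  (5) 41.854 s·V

Reference: [kg·m²·s⁻³] / [A] = kg·m²·s⁻³·A⁻¹.
Each option:
  (1) [electric field strength] = kg·m·s⁻³·A⁻¹
  (2) [electric potential] = kg·m²·s⁻³·A⁻¹  ← same
  (3) [m] · [kg·m²·s⁻³·A⁻²] = kg·m³·s⁻³·A⁻²
  (4) Wb·A⁻¹ = V·s·A⁻¹ = kg·m²·s⁻²·A⁻²
  (5) V·s = J·C⁻¹·s = kg·m²·s⁻²·A⁻¹
Only (2) matches kg·m²·s⁻³·A⁻¹.

(2)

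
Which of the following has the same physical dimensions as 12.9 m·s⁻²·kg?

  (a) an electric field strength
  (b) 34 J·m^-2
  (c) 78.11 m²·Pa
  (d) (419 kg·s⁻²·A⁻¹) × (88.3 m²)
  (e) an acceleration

Reference: kg·m·s⁻².
Each option:
  (a) [electric field strength] = kg·m·s⁻³·A⁻¹
  (b) J·m⁻² = N·m·m⁻² = kg·s⁻²
  (c) Pa·m² = N·m⁻²·m² = kg·m·s⁻²  ← same
  (d) [kg·s⁻²·A⁻¹] · [m²] = kg·m²·s⁻²·A⁻¹
  (e) [acceleration] = m·s⁻²
Only (c) matches kg·m·s⁻².

(c)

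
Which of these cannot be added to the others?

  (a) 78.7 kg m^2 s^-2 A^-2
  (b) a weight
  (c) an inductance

Work out the base dimensions of each:
  (a) kg·m²·s⁻²·A⁻²
  (b) [weight] = kg·m·s⁻²
  (c) [inductance] = kg·m²·s⁻²·A⁻²
All reduce to kg·m²·s⁻²·A⁻² except (b), which is kg·m·s⁻².

(b)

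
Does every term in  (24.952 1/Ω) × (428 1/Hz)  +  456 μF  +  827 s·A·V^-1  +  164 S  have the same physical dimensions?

Expand each in SI base units:
  (24.952 1/Ω) × (428 1/Hz):  [kg⁻¹·m⁻²·s³·A²] · [s] = kg⁻¹·m⁻²·s⁴·A²
  456 μF:  F = C·V⁻¹ = kg⁻¹·m⁻²·s⁴·A²
  827 s·A·V^-1:  A·s·V⁻¹ = A·s·(J·C⁻¹)⁻¹ = kg⁻¹·m⁻²·s⁴·A²
  164 S:  S = Ω⁻¹ = kg⁻¹·m⁻²·s³·A²
The terms do not share a single dimension (kg⁻¹·m⁻²·s³·A² vs kg⁻¹·m⁻²·s⁴·A²).

No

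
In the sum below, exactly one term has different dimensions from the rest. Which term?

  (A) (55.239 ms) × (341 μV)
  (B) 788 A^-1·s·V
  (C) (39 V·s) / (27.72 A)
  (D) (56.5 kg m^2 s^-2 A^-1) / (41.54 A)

(A)

Expand each in SI base units:
  (A) [s] · [kg·m²·s⁻³·A⁻¹] = kg·m²·s⁻²·A⁻¹
  (B) V·s·A⁻¹ = J·C⁻¹·s·A⁻¹ = kg·m²·s⁻²·A⁻²
  (C) [kg·m²·s⁻²·A⁻¹] / [A] = kg·m²·s⁻²·A⁻²
  (D) [kg·m²·s⁻²·A⁻¹] / [A] = kg·m²·s⁻²·A⁻²
All reduce to kg·m²·s⁻²·A⁻² except (A), which is kg·m²·s⁻²·A⁻¹.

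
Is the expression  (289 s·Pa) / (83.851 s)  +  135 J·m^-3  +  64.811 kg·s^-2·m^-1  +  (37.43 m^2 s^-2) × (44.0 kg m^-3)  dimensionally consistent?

Dimensions:
  (289 s·Pa) / (83.851 s):  [kg·m⁻¹·s⁻¹] / [s] = kg·m⁻¹·s⁻²
  135 J·m^-3:  J·m⁻³ = N·m·m⁻³ = kg·m⁻¹·s⁻²
  64.811 kg·s^-2·m^-1:  kg·m⁻¹·s⁻²
  (37.43 m^2 s^-2) × (44.0 kg m^-3):  [m²·s⁻²] · [kg·m⁻³] = kg·m⁻¹·s⁻²
Every term reduces to kg·m⁻¹·s⁻².

Yes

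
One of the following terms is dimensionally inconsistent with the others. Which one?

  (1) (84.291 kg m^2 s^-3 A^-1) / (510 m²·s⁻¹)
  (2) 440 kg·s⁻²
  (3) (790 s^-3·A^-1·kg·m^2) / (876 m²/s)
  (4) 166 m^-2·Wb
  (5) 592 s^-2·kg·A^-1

Expand each in SI base units:
  (1) [kg·m²·s⁻³·A⁻¹] / [m²·s⁻¹] = kg·s⁻²·A⁻¹
  (2) kg·s⁻²
  (3) [kg·m²·s⁻³·A⁻¹] / [m²·s⁻¹] = kg·s⁻²·A⁻¹
  (4) Wb·m⁻² = V·s·m⁻² = kg·s⁻²·A⁻¹
  (5) kg·s⁻²·A⁻¹
All reduce to kg·s⁻²·A⁻¹ except (2), which is kg·s⁻².

(2)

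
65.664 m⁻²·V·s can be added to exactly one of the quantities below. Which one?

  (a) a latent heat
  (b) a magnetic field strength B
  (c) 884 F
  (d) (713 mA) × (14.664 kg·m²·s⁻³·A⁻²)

Reference: V·s·m⁻² = J·C⁻¹·s·m⁻² = kg·s⁻²·A⁻¹.
Each option:
  (a) [latent heat] = m²·s⁻²
  (b) [magnetic field strength B] = kg·s⁻²·A⁻¹  ← same
  (c) F = C·V⁻¹ = kg⁻¹·m⁻²·s⁴·A²
  (d) [A] · [kg·m²·s⁻³·A⁻²] = kg·m²·s⁻³·A⁻¹
Only (b) matches kg·s⁻²·A⁻¹.

(b)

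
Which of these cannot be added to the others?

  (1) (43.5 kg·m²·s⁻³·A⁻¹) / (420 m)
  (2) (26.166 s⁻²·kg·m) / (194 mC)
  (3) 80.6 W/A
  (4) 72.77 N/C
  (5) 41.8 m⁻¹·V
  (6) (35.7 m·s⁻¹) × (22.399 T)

(3)

In SI base units:
  (1) [kg·m²·s⁻³·A⁻¹] / [m] = kg·m·s⁻³·A⁻¹
  (2) [kg·m·s⁻²] / [s·A] = kg·m·s⁻³·A⁻¹
  (3) W·A⁻¹ = J·s⁻¹·A⁻¹ = kg·m²·s⁻³·A⁻¹
  (4) N·C⁻¹ = kg·m·s⁻²·(s·A)⁻¹ = kg·m·s⁻³·A⁻¹
  (5) V·m⁻¹ = J·C⁻¹·m⁻¹ = kg·m·s⁻³·A⁻¹
  (6) [m·s⁻¹] · [kg·s⁻²·A⁻¹] = kg·m·s⁻³·A⁻¹
All reduce to kg·m·s⁻³·A⁻¹ except (3), which is kg·m²·s⁻³·A⁻¹.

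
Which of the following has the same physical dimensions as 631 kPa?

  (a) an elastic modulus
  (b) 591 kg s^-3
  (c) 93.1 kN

(a)

Reference: Pa = N·m⁻² = kg·m⁻¹·s⁻².
Each option:
  (a) [elastic modulus] = kg·m⁻¹·s⁻²  ← same
  (b) kg·s⁻³
  (c) N = kg·m·s⁻²
Only (a) matches kg·m⁻¹·s⁻².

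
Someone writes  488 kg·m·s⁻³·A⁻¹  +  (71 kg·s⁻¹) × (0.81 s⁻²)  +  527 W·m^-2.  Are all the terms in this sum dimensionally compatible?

In SI base units:
  488 kg·m·s⁻³·A⁻¹:  kg·m·s⁻³·A⁻¹
  (71 kg·s⁻¹) × (0.81 s⁻²):  [kg·s⁻¹] · [s⁻²] = kg·s⁻³
  527 W·m^-2:  W·m⁻² = J·s⁻¹·m⁻² = kg·s⁻³
The terms do not share a single dimension (kg·m·s⁻³·A⁻¹ vs kg·s⁻³).

No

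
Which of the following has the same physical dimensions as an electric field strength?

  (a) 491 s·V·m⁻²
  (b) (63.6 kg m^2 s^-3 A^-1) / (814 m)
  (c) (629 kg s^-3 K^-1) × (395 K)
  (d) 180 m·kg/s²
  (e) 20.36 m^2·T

(b)

Reference: [electric field strength] = kg·m·s⁻³·A⁻¹.
Each option:
  (a) V·s·m⁻² = J·C⁻¹·s·m⁻² = kg·s⁻²·A⁻¹
  (b) [kg·m²·s⁻³·A⁻¹] / [m] = kg·m·s⁻³·A⁻¹  ← same
  (c) [kg·s⁻³·K⁻¹] · [K] = kg·s⁻³
  (d) kg·m·s⁻²
  (e) T·m² = Wb·m⁻²·m² = kg·m²·s⁻²·A⁻¹
Only (b) matches kg·m·s⁻³·A⁻¹.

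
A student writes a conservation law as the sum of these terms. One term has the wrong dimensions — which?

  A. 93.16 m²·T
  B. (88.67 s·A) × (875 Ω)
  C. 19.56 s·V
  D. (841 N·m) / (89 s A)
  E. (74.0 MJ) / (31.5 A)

Expand each in SI base units:
  A. T·m² = Wb·m⁻²·m² = kg·m²·s⁻²·A⁻¹
  B. [s·A] · [kg·m²·s⁻³·A⁻²] = kg·m²·s⁻²·A⁻¹
  C. V·s = J·C⁻¹·s = kg·m²·s⁻²·A⁻¹
  D. [kg·m²·s⁻²] / [s·A] = kg·m²·s⁻³·A⁻¹
  E. [kg·m²·s⁻²] / [A] = kg·m²·s⁻²·A⁻¹
All reduce to kg·m²·s⁻²·A⁻¹ except D., which is kg·m²·s⁻³·A⁻¹.

D.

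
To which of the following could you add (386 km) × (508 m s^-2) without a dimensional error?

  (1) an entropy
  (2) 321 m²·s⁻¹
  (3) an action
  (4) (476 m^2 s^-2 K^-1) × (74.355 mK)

(4)

Reference: [m] · [m·s⁻²] = m²·s⁻².
Each option:
  (1) [entropy] = kg·m²·s⁻²·K⁻¹
  (2) m²·s⁻¹
  (3) [action] = kg·m²·s⁻¹
  (4) [m²·s⁻²·K⁻¹] · [K] = m²·s⁻²  ← same
Only (4) matches m²·s⁻².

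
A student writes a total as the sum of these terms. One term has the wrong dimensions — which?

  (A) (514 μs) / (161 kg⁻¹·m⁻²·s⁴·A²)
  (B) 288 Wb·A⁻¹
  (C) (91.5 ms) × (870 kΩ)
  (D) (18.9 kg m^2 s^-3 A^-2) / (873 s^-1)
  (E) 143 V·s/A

In SI base units:
  (A) [s] / [kg⁻¹·m⁻²·s⁴·A²] = kg·m²·s⁻³·A⁻²
  (B) Wb·A⁻¹ = V·s·A⁻¹ = kg·m²·s⁻²·A⁻²
  (C) [s] · [kg·m²·s⁻³·A⁻²] = kg·m²·s⁻²·A⁻²
  (D) [kg·m²·s⁻³·A⁻²] / [s⁻¹] = kg·m²·s⁻²·A⁻²
  (E) V·s·A⁻¹ = J·C⁻¹·s·A⁻¹ = kg·m²·s⁻²·A⁻²
All reduce to kg·m²·s⁻²·A⁻² except (A), which is kg·m²·s⁻³·A⁻².

(A)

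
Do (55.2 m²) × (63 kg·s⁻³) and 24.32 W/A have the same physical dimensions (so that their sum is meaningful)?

Dimensions:
  (55.2 m²) × (63 kg·s⁻³):  [m²] · [kg·s⁻³] = kg·m²·s⁻³
  24.32 W/A:  W·A⁻¹ = J·s⁻¹·A⁻¹ = kg·m²·s⁻³·A⁻¹
kg·m²·s⁻³ ≠ kg·m²·s⁻³·A⁻¹, so they cannot be added.

No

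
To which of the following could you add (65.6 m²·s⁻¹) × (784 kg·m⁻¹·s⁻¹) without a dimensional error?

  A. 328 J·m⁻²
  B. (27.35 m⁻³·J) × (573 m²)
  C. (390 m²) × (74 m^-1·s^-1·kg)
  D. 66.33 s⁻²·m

B.

Reference: [m²·s⁻¹] · [kg·m⁻¹·s⁻¹] = kg·m·s⁻².
Each option:
  A. J·m⁻² = N·m·m⁻² = kg·s⁻²
  B. [kg·m⁻¹·s⁻²] · [m²] = kg·m·s⁻²  ← same
  C. [m²] · [kg·m⁻¹·s⁻¹] = kg·m·s⁻¹
  D. m·s⁻²
Only B. matches kg·m·s⁻².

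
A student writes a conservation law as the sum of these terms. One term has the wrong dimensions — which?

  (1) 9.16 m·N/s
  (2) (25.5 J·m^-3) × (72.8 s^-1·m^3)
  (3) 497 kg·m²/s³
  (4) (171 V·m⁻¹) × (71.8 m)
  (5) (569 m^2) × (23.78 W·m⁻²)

(4)

In SI base units:
  (1) N·m·s⁻¹ = kg·m·s⁻²·m·s⁻¹ = kg·m²·s⁻³
  (2) [kg·m⁻¹·s⁻²] · [m³·s⁻¹] = kg·m²·s⁻³
  (3) kg·m²·s⁻³
  (4) [kg·m·s⁻³·A⁻¹] · [m] = kg·m²·s⁻³·A⁻¹
  (5) [m²] · [kg·s⁻³] = kg·m²·s⁻³
All reduce to kg·m²·s⁻³ except (4), which is kg·m²·s⁻³·A⁻¹.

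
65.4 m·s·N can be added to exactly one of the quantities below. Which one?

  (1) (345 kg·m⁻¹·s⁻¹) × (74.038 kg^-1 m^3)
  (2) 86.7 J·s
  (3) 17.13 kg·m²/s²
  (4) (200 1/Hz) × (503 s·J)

Reference: N·m·s = kg·m·s⁻²·m·s = kg·m²·s⁻¹.
Each option:
  (1) [kg·m⁻¹·s⁻¹] · [kg⁻¹·m³] = m²·s⁻¹
  (2) J·s = N·m·s = kg·m²·s⁻¹  ← same
  (3) kg·m²·s⁻²
  (4) [s] · [kg·m²·s⁻¹] = kg·m²
Only (2) matches kg·m²·s⁻¹.

(2)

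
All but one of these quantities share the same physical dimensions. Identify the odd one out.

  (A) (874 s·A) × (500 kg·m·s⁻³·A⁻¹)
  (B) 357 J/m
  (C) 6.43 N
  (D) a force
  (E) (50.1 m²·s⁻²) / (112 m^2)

Expand each in SI base units:
  (A) [s·A] · [kg·m·s⁻³·A⁻¹] = kg·m·s⁻²
  (B) J·m⁻¹ = N·m·m⁻¹ = kg·m·s⁻²
  (C) N = kg·m·s⁻²
  (D) [force] = kg·m·s⁻²
  (E) [m²·s⁻²] / [m²] = s⁻²
All reduce to kg·m·s⁻² except (E), which is s⁻².

(E)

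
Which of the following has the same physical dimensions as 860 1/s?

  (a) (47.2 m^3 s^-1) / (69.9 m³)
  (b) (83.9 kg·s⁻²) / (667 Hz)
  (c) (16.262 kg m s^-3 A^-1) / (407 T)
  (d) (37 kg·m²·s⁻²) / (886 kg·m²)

(a)

Reference: s⁻¹.
Each option:
  (a) [m³·s⁻¹] / [m³] = s⁻¹  ← same
  (b) [kg·s⁻²] / [s⁻¹] = kg·s⁻¹
  (c) [kg·m·s⁻³·A⁻¹] / [kg·s⁻²·A⁻¹] = m·s⁻¹
  (d) [kg·m²·s⁻²] / [kg·m²] = s⁻²
Only (a) matches s⁻¹.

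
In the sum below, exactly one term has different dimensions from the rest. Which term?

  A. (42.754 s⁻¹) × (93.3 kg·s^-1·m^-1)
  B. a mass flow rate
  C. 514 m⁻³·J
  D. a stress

B.

Work out the base dimensions of each:
  A. [s⁻¹] · [kg·m⁻¹·s⁻¹] = kg·m⁻¹·s⁻²
  B. [mass flow rate] = kg·s⁻¹
  C. J·m⁻³ = N·m·m⁻³ = kg·m⁻¹·s⁻²
  D. [stress] = kg·m⁻¹·s⁻²
All reduce to kg·m⁻¹·s⁻² except B., which is kg·s⁻¹.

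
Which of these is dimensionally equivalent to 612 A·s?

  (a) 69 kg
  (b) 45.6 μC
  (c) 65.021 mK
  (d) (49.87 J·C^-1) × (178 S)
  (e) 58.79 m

(b)

Reference: A·s = s·A.
Each option:
  (a) kg
  (b) C = s·A  ← same
  (c) K
  (d) [kg·m²·s⁻³·A⁻¹] · [kg⁻¹·m⁻²·s³·A²] = A
  (e) m
Only (b) matches s·A.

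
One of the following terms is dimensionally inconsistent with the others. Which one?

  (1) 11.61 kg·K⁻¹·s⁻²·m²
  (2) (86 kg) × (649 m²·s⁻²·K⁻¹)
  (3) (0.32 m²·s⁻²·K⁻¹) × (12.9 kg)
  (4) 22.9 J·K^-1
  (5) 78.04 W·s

(5)

In SI base units:
  (1) kg·m²·s⁻²·K⁻¹
  (2) [kg] · [m²·s⁻²·K⁻¹] = kg·m²·s⁻²·K⁻¹
  (3) [m²·s⁻²·K⁻¹] · [kg] = kg·m²·s⁻²·K⁻¹
  (4) J·K⁻¹ = N·m·K⁻¹ = kg·m²·s⁻²·K⁻¹
  (5) W·s = J·s⁻¹·s = kg·m²·s⁻²
All reduce to kg·m²·s⁻²·K⁻¹ except (5), which is kg·m²·s⁻².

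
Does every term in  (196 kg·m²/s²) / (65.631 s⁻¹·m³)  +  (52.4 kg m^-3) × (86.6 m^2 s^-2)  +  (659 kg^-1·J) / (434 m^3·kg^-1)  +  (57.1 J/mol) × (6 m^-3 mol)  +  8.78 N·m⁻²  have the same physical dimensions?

No

Expand each in SI base units:
  (196 kg·m²/s²) / (65.631 s⁻¹·m³):  [kg·m²·s⁻²] / [m³·s⁻¹] = kg·m⁻¹·s⁻¹
  (52.4 kg m^-3) × (86.6 m^2 s^-2):  [kg·m⁻³] · [m²·s⁻²] = kg·m⁻¹·s⁻²
  (659 kg^-1·J) / (434 m^3·kg^-1):  [m²·s⁻²] / [kg⁻¹·m³] = kg·m⁻¹·s⁻²
  (57.1 J/mol) × (6 m^-3 mol):  [kg·m²·s⁻²·mol⁻¹] · [m⁻³·mol] = kg·m⁻¹·s⁻²
  8.78 N·m⁻²:  N·m⁻² = kg·m·s⁻²·m⁻² = kg·m⁻¹·s⁻²
The terms do not share a single dimension (kg·m⁻¹·s⁻² vs kg·m⁻¹·s⁻¹).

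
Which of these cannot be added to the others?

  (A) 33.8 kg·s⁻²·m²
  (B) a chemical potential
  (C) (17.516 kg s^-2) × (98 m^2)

In SI base units:
  (A) kg·m²·s⁻²
  (B) [chemical potential] = kg·m²·s⁻²·mol⁻¹
  (C) [kg·s⁻²] · [m²] = kg·m²·s⁻²
All reduce to kg·m²·s⁻² except (B), which is kg·m²·s⁻²·mol⁻¹.

(B)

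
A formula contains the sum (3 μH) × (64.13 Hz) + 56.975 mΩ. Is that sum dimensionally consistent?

Yes

In SI base units:
  (3 μH) × (64.13 Hz):  [kg·m²·s⁻²·A⁻²] · [s⁻¹] = kg·m²·s⁻³·A⁻²
  56.975 mΩ:  Ω = V·A⁻¹ = kg·m²·s⁻³·A⁻²
Both are kg·m²·s⁻³·A⁻², so they have the same dimensions and can be added.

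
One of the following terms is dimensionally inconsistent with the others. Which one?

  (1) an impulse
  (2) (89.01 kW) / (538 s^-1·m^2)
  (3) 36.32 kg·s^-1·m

(2)

Reduce each to base SI dimensions:
  (1) [impulse] = kg·m·s⁻¹
  (2) [kg·m²·s⁻³] / [m²·s⁻¹] = kg·s⁻²
  (3) kg·m·s⁻¹
All reduce to kg·m·s⁻¹ except (2), which is kg·s⁻².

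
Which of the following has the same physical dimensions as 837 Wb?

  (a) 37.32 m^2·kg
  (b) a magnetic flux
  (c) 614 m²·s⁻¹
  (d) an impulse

(b)

Reference: Wb = V·s = kg·m²·s⁻²·A⁻¹.
Each option:
  (a) kg·m²
  (b) [magnetic flux] = kg·m²·s⁻²·A⁻¹  ← same
  (c) m²·s⁻¹
  (d) [impulse] = kg·m·s⁻¹
Only (b) matches kg·m²·s⁻²·A⁻¹.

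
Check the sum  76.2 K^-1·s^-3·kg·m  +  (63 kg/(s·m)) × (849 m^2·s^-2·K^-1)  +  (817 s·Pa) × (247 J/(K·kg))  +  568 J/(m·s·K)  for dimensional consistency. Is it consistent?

Dimensions:
  76.2 K^-1·s^-3·kg·m:  kg·m·s⁻³·K⁻¹
  (63 kg/(s·m)) × (849 m^2·s^-2·K^-1):  [kg·m⁻¹·s⁻¹] · [m²·s⁻²·K⁻¹] = kg·m·s⁻³·K⁻¹
  (817 s·Pa) × (247 J/(K·kg)):  [kg·m⁻¹·s⁻¹] · [m²·s⁻²·K⁻¹] = kg·m·s⁻³·K⁻¹
  568 J/(m·s·K):  J·s⁻¹·m⁻¹·K⁻¹ = N·m·s⁻¹·m⁻¹·K⁻¹ = kg·m·s⁻³·K⁻¹
Every term reduces to kg·m·s⁻³·K⁻¹.

Yes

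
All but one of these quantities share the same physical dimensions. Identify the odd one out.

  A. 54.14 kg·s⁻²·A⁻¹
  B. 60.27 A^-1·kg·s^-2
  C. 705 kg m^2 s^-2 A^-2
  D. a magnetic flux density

Work out the base dimensions of each:
  A. kg·s⁻²·A⁻¹
  B. kg·s⁻²·A⁻¹
  C. kg·m²·s⁻²·A⁻²
  D. [magnetic flux density] = kg·s⁻²·A⁻¹
All reduce to kg·s⁻²·A⁻¹ except C., which is kg·m²·s⁻²·A⁻².

C.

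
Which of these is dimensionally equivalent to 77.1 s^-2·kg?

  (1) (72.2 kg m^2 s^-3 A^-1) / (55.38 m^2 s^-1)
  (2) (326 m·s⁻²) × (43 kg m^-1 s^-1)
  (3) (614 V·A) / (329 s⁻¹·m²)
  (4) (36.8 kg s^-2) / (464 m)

(3)

Reference: kg·s⁻².
Each option:
  (1) [kg·m²·s⁻³·A⁻¹] / [m²·s⁻¹] = kg·s⁻²·A⁻¹
  (2) [m·s⁻²] · [kg·m⁻¹·s⁻¹] = kg·s⁻³
  (3) [kg·m²·s⁻³] / [m²·s⁻¹] = kg·s⁻²  ← same
  (4) [kg·s⁻²] / [m] = kg·m⁻¹·s⁻²
Only (3) matches kg·s⁻².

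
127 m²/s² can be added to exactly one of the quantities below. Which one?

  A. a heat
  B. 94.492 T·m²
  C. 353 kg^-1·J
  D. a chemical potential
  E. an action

C.

Reference: m²·s⁻².
Each option:
  A. [heat] = kg·m²·s⁻²
  B. T·m² = Wb·m⁻²·m² = kg·m²·s⁻²·A⁻¹
  C. J·kg⁻¹ = N·m·kg⁻¹ = m²·s⁻²  ← same
  D. [chemical potential] = kg·m²·s⁻²·mol⁻¹
  E. [action] = kg·m²·s⁻¹
Only C. matches m²·s⁻².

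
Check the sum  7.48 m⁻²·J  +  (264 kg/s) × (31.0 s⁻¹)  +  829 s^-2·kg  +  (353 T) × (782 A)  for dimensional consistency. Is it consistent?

Reduce each to base SI dimensions:
  7.48 m⁻²·J:  J·m⁻² = N·m·m⁻² = kg·s⁻²
  (264 kg/s) × (31.0 s⁻¹):  [kg·s⁻¹] · [s⁻¹] = kg·s⁻²
  829 s^-2·kg:  kg·s⁻²
  (353 T) × (782 A):  [kg·s⁻²·A⁻¹] · [A] = kg·s⁻²
Every term reduces to kg·s⁻².

Yes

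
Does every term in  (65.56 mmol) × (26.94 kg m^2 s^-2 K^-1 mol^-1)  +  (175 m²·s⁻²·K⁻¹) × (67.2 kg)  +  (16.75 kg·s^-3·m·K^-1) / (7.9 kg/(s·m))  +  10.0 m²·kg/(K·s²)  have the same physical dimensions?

No

Dimensions:
  (65.56 mmol) × (26.94 kg m^2 s^-2 K^-1 mol^-1):  [mol] · [kg·m²·s⁻²·K⁻¹·mol⁻¹] = kg·m²·s⁻²·K⁻¹
  (175 m²·s⁻²·K⁻¹) × (67.2 kg):  [m²·s⁻²·K⁻¹] · [kg] = kg·m²·s⁻²·K⁻¹
  (16.75 kg·s^-3·m·K^-1) / (7.9 kg/(s·m)):  [kg·m·s⁻³·K⁻¹] / [kg·m⁻¹·s⁻¹] = m²·s⁻²·K⁻¹
  10.0 m²·kg/(K·s²):  kg·m²·s⁻²·K⁻¹
The terms do not share a single dimension (kg·m²·s⁻²·K⁻¹ vs m²·s⁻²·K⁻¹).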